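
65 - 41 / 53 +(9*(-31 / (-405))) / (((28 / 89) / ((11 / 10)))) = 44498897 / 667800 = 66.64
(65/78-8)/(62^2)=-43/23064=-0.00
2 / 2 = 1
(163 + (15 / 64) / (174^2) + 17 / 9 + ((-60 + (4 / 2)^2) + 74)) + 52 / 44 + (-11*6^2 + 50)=-3451410011 / 21314304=-161.93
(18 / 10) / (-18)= -1 / 10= -0.10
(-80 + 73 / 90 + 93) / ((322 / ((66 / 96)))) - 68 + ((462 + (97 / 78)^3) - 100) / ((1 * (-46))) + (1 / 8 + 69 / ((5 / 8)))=21174666887 / 611222976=34.64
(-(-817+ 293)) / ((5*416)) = 131 / 520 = 0.25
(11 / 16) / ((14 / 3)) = 33 / 224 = 0.15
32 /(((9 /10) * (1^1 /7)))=2240 /9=248.89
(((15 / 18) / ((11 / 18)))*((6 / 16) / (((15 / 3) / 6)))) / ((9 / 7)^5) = 16807 / 96228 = 0.17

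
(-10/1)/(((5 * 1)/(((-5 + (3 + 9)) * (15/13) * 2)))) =-420/13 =-32.31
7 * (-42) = -294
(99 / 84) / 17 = 33 / 476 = 0.07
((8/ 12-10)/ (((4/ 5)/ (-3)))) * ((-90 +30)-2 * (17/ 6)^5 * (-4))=47653795/ 972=49026.54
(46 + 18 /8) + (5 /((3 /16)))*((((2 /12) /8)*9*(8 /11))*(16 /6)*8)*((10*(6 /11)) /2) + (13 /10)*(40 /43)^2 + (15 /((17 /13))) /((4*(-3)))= 988841476 /3803393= 259.99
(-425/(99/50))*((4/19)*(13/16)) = -138125/3762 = -36.72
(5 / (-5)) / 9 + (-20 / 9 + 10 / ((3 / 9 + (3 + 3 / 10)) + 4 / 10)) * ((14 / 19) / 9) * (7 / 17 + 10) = 114031 / 1055241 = 0.11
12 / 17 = 0.71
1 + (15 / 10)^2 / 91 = 373 / 364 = 1.02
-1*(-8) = 8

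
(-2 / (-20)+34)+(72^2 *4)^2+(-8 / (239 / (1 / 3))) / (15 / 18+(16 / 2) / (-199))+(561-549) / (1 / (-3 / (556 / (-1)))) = 135273486352969597 / 314602870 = 429981730.15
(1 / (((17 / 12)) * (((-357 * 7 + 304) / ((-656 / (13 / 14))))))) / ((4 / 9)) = 247968 / 485095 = 0.51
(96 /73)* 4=384 /73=5.26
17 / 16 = 1.06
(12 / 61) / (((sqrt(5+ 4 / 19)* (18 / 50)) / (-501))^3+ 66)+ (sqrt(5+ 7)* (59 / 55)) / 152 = 1343969166937500* sqrt(209) / 97494966249561646035696971831+ 290596024588857365234375000 / 97494966249561646035696971831+ 59* sqrt(3) / 4180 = 0.03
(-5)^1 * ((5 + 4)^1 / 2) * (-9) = 405 / 2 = 202.50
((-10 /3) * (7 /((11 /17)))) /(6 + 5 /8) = -9520 /1749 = -5.44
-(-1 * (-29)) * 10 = -290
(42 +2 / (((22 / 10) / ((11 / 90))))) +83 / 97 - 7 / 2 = 68909 / 1746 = 39.47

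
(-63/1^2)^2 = 3969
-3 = -3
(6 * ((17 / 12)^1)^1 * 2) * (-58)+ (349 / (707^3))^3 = -43516267636134239357245719753 / 44134145675592534845119907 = -986.00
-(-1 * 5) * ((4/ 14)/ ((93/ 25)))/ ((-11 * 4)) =-0.01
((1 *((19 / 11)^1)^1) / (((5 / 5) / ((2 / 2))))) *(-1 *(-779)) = 14801 / 11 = 1345.55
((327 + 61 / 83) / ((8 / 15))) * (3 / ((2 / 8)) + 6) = 11061.05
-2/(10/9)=-1.80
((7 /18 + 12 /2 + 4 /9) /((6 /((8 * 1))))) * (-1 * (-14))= 1148 /9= 127.56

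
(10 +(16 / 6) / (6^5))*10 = 145805 / 1458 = 100.00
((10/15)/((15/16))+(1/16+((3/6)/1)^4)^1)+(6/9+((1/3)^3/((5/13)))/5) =8219/5400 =1.52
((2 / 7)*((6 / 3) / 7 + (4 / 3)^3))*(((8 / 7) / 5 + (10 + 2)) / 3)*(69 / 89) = 9883376 / 4121145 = 2.40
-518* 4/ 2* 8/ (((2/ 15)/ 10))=-621600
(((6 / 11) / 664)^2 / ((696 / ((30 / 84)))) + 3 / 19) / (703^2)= 129956741661 / 406763344258380032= 0.00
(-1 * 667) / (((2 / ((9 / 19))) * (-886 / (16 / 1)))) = 24012 / 8417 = 2.85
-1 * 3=-3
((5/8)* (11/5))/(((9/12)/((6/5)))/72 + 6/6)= 792/581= 1.36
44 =44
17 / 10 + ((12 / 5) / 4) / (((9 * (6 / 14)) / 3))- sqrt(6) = 13 / 6- sqrt(6) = -0.28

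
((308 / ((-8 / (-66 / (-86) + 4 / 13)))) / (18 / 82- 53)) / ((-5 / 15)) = -5692071 / 2419352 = -2.35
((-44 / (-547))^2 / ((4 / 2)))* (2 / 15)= 1936 / 4488135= 0.00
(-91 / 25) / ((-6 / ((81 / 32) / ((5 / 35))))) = 17199 / 1600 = 10.75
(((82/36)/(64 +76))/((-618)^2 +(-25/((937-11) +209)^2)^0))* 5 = 0.00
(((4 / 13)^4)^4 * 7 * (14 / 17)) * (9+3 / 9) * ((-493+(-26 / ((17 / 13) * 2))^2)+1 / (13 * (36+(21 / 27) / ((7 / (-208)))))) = -168710539805043195904 / 1232485308945694884680041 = -0.00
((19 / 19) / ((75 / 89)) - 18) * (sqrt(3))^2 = -1261 / 25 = -50.44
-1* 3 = -3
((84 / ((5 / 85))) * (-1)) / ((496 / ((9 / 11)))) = -3213 / 1364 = -2.36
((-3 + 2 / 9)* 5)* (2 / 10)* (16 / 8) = -50 / 9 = -5.56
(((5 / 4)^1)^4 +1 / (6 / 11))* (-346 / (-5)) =567959 / 1920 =295.81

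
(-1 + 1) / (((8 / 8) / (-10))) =0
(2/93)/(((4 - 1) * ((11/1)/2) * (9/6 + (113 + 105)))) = 0.00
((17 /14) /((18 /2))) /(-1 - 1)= -17 /252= -0.07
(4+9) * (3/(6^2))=13/12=1.08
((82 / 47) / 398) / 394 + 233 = 858624147 / 3685082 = 233.00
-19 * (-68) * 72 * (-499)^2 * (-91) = -2107839281184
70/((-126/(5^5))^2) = 48828125/1134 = 43058.31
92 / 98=46 / 49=0.94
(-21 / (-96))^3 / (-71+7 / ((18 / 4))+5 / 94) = -145089 / 961822720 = -0.00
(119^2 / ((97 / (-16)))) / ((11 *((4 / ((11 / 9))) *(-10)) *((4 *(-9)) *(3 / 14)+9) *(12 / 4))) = 198254 / 117855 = 1.68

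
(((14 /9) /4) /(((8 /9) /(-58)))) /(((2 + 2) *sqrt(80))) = -203 *sqrt(5) /640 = -0.71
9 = 9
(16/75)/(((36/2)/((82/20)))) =164/3375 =0.05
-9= -9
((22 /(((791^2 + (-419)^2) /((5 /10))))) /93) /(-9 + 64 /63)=-231 /12493766506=-0.00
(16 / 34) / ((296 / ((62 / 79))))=62 / 49691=0.00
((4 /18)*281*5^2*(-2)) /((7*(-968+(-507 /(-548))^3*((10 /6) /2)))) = 9248642470400 /20058174089541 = 0.46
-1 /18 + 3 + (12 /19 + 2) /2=1457 /342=4.26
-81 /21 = -27 /7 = -3.86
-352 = -352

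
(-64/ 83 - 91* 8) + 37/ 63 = -3807673/ 5229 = -728.18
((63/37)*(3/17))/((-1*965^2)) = -189/585740525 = -0.00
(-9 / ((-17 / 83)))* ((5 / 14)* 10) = 18675 / 119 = 156.93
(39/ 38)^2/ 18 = 169/ 2888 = 0.06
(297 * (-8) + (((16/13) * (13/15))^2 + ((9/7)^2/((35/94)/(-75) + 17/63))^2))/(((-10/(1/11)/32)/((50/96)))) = 1584162884643044/4475967904485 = 353.93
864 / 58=432 / 29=14.90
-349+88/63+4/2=-21773/63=-345.60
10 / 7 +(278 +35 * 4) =2936 / 7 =419.43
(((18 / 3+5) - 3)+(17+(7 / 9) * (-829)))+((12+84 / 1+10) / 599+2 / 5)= -16690558 / 26955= -619.20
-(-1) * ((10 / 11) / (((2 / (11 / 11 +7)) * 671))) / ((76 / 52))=520 / 140239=0.00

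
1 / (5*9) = 1 / 45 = 0.02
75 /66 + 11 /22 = 1.64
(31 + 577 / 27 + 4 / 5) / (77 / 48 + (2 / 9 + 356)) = 114848 / 772905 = 0.15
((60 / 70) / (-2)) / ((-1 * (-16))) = -3 / 112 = -0.03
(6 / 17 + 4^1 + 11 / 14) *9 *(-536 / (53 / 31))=-91446156 / 6307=-14499.15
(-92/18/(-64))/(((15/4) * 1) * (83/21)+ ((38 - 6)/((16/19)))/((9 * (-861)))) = 19803/3674024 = 0.01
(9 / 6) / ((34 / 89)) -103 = -6737 / 68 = -99.07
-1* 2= -2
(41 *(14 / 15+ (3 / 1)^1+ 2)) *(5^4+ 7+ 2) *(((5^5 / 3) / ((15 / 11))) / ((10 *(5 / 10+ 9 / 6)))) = 318101575 / 54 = 5890769.91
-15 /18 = -5 /6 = -0.83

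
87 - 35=52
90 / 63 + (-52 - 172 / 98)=-2564 / 49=-52.33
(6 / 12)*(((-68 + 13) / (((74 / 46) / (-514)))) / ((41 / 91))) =29584555 / 1517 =19502.01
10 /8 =5 /4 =1.25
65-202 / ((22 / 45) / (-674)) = 3064045 / 11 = 278549.55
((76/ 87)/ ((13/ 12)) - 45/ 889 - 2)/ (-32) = 417015/ 10724896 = 0.04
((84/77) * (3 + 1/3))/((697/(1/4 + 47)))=1890/7667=0.25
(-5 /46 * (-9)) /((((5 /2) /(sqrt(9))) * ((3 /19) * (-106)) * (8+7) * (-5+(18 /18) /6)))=171 /176755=0.00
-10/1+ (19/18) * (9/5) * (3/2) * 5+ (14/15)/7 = 263/60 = 4.38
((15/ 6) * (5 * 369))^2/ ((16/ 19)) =1616911875/ 64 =25264248.05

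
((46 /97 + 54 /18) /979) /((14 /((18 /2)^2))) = 27297 /1329482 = 0.02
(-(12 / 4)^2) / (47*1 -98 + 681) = -1 / 70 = -0.01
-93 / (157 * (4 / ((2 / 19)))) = -93 / 5966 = -0.02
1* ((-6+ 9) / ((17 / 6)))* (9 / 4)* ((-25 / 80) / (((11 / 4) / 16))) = -4.33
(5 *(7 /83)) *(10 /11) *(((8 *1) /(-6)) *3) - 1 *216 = -217.53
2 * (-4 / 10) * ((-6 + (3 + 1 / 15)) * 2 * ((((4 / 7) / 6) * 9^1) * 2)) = 1408 / 175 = 8.05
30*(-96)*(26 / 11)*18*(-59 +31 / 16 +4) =71519760 / 11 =6501796.36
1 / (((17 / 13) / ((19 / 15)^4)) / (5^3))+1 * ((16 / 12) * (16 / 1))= 1841053 / 6885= 267.40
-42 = -42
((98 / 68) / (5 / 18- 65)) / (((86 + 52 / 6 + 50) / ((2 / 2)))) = -189 / 1227910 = -0.00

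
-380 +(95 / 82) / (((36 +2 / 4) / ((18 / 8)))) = -4548505 / 11972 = -379.93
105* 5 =525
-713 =-713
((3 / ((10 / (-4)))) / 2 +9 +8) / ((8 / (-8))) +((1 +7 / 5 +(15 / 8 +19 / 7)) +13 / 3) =-853 / 168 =-5.08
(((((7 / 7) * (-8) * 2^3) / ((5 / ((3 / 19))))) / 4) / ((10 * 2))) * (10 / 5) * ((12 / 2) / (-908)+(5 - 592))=3198012 / 107825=29.66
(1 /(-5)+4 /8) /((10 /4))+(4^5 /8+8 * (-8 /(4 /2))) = 2403 /25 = 96.12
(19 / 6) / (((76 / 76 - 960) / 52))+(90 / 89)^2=19390726 / 22788717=0.85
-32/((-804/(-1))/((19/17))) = -152/3417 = -0.04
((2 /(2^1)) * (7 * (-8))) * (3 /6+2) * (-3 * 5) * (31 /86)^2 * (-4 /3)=-363.82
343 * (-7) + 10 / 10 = -2400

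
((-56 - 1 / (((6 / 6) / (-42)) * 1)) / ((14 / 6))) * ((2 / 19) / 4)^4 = -0.00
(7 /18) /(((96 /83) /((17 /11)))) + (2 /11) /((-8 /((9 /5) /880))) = 678983 /1306800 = 0.52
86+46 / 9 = 820 / 9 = 91.11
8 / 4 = 2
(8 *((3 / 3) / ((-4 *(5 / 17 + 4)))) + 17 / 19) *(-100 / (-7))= 8500 / 1387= 6.13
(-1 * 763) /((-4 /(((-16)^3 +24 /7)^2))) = 3194898626.29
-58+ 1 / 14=-811 / 14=-57.93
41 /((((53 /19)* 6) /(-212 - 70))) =-36613 /53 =-690.81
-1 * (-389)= 389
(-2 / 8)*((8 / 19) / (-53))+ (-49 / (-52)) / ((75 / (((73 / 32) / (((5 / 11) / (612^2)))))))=309173839487 / 13091000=23617.28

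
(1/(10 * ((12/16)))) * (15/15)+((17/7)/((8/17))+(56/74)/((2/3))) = 199819/31080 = 6.43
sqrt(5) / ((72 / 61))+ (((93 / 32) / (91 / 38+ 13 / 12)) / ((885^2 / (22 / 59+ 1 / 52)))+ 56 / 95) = 18970592377333 / 32182232087200+ 61 * sqrt(5) / 72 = 2.48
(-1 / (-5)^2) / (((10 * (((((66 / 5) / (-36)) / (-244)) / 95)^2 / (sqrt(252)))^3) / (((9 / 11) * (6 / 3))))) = -12310973761072444864488198144000000000 * sqrt(7) / 19487171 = -1671447075044355839596852000000.00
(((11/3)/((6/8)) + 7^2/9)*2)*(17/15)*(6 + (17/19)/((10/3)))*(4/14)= 41.95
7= 7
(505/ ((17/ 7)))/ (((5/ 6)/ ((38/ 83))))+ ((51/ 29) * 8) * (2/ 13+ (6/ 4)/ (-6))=60051282/ 531947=112.89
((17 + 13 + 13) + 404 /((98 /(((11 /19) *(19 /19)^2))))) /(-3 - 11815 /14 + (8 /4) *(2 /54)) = -2281770 /42574763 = -0.05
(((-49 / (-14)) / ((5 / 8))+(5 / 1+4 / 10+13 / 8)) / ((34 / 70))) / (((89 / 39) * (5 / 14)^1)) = 193011 / 6052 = 31.89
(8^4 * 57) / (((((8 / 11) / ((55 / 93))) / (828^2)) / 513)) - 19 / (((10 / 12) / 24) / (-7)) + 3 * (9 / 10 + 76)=20699362740663741 / 310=66772137873108.84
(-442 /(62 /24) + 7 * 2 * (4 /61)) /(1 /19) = -6114352 /1891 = -3233.40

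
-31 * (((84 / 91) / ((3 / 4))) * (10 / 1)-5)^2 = -279775 / 169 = -1655.47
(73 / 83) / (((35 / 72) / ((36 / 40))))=23652 / 14525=1.63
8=8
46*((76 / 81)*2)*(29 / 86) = 101384 / 3483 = 29.11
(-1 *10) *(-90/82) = 450/41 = 10.98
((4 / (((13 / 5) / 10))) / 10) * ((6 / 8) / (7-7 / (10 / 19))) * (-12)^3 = 28800 / 91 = 316.48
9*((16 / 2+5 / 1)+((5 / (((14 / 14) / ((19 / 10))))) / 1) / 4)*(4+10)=7749 / 4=1937.25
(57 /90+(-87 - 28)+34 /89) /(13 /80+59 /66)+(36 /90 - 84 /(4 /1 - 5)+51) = 34136457 /1241105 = 27.50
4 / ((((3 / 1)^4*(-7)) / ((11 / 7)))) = -44 / 3969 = -0.01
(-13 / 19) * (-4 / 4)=13 / 19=0.68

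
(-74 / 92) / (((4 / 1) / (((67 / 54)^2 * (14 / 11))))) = -1162651 / 2950992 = -0.39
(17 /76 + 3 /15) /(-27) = -161 /10260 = -0.02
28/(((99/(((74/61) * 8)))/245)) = 4061120/6039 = 672.48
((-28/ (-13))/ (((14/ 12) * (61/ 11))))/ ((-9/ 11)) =-968/ 2379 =-0.41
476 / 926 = 238 / 463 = 0.51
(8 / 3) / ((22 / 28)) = 112 / 33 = 3.39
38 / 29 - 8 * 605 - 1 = -140351 / 29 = -4839.69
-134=-134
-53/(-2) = 53/2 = 26.50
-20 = -20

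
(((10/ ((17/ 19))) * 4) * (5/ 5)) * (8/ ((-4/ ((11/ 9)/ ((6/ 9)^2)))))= -4180/ 17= -245.88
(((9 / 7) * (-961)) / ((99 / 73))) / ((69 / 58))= -4068874 / 5313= -765.83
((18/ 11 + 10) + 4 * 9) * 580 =303920/ 11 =27629.09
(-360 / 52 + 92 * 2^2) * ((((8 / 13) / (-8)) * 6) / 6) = -4694 / 169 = -27.78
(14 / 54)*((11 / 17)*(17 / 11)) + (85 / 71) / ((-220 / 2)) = 0.25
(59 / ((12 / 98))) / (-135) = -2891 / 810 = -3.57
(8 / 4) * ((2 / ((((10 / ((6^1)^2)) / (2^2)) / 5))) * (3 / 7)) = 864 / 7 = 123.43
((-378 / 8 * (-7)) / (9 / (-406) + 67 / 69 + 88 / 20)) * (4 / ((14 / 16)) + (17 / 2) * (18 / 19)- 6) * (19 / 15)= 777430521 / 1498426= 518.83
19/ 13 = 1.46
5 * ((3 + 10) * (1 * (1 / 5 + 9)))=598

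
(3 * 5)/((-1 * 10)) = -3/2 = -1.50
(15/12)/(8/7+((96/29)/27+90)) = 9135/666968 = 0.01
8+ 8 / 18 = 76 / 9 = 8.44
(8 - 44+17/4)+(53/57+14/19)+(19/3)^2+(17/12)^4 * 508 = 10659151/5184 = 2056.16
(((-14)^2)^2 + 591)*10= 390070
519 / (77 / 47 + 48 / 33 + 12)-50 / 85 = 87911 / 2601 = 33.80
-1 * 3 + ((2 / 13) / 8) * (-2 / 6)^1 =-469 / 156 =-3.01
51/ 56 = 0.91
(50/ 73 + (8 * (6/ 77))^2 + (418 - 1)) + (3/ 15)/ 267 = 241567789702/ 577810695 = 418.07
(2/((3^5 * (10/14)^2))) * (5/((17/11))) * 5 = 1078/4131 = 0.26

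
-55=-55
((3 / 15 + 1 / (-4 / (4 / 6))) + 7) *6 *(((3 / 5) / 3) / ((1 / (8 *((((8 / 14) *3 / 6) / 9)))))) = 3376 / 1575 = 2.14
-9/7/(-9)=1/7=0.14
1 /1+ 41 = 42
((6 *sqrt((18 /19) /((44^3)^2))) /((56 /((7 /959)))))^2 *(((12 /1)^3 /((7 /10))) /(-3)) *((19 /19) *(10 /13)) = -18225 /360577221790577792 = -0.00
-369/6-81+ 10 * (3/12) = -140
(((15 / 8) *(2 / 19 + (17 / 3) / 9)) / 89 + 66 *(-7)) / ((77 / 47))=-2643634333 / 9374904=-281.99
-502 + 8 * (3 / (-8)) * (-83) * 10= 1988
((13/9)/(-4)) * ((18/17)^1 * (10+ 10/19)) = -1300/323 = -4.02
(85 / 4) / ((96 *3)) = 85 / 1152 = 0.07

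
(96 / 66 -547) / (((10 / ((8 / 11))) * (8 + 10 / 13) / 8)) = -1248208 / 34485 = -36.20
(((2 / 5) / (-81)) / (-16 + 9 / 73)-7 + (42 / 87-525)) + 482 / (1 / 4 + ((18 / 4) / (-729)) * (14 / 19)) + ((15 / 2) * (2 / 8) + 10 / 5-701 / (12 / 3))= 1260.84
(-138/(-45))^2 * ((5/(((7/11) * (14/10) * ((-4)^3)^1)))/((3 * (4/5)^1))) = -29095/84672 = -0.34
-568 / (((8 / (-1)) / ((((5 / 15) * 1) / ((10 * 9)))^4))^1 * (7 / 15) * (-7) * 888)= -0.00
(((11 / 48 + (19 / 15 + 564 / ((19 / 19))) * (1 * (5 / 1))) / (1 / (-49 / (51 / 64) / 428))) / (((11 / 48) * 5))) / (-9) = 787920 / 20009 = 39.38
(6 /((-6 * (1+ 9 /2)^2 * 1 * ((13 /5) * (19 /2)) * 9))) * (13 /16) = -5 /41382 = -0.00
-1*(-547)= 547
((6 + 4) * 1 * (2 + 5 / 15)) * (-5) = -350 / 3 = -116.67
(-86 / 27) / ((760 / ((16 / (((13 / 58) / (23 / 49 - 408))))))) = 10484776 / 85995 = 121.92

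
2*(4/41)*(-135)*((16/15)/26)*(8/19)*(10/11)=-0.41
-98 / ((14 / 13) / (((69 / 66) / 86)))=-2093 / 1892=-1.11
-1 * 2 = -2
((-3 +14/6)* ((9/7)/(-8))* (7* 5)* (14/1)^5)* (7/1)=14117880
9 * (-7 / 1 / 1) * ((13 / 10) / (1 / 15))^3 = -3737097 / 8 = -467137.12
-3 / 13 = -0.23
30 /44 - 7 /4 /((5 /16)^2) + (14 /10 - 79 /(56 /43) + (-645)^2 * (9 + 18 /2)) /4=115320155513 /61600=1872080.45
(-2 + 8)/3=2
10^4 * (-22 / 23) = -220000 / 23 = -9565.22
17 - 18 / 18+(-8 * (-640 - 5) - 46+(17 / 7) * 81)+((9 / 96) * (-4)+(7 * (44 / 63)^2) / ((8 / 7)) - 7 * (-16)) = 24681859 / 4536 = 5441.33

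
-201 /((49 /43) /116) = -1002588 /49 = -20460.98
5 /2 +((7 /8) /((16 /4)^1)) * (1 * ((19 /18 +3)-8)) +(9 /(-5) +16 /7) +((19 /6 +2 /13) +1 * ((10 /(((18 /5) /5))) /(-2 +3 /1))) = 1688867 /87360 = 19.33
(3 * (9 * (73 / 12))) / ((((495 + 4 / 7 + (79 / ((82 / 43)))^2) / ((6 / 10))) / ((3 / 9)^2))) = 0.00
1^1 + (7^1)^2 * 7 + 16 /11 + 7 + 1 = 3888 /11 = 353.45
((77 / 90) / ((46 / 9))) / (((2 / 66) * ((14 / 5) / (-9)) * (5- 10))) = 3267 / 920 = 3.55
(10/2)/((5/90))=90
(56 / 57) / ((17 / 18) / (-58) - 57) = -0.02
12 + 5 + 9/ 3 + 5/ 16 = 20.31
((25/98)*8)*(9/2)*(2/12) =75/49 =1.53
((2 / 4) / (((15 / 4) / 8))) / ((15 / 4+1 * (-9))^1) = -64 / 315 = -0.20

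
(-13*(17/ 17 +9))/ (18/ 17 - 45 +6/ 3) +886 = 633928/ 713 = 889.10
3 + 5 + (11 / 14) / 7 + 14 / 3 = 12.78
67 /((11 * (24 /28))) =469 /66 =7.11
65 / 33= 1.97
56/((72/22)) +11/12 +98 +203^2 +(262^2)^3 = 11644215885911125/36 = 323450441275309.03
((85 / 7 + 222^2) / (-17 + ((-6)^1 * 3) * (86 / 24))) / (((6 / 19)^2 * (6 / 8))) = -249142706 / 30807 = -8087.21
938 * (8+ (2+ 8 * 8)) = 69412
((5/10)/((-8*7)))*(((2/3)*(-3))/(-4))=-1/224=-0.00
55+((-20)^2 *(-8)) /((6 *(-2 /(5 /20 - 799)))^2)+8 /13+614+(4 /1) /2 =-368605663 /26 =-14177140.88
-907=-907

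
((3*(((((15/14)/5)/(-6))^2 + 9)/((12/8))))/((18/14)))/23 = 7057/11592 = 0.61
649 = 649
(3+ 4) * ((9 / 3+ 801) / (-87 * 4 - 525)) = -1876 / 291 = -6.45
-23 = -23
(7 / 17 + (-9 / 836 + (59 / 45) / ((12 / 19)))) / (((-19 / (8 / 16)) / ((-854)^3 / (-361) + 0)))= -369986146762274 / 3289953645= -112459.38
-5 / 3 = -1.67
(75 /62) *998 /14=37425 /434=86.23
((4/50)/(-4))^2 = 1/2500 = 0.00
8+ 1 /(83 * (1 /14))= 678 /83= 8.17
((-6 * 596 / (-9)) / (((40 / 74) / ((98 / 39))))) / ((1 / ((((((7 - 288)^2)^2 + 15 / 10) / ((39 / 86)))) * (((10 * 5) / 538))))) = 2896928651834081900 / 1227447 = 2360125245191.10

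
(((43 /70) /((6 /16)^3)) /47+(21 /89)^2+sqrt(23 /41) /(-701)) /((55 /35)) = 106781383 /552846195 - 7 * sqrt(943) /316151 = 0.19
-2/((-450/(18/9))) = 2/225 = 0.01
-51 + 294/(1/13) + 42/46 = 86754/23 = 3771.91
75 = 75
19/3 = 6.33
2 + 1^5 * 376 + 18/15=1896/5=379.20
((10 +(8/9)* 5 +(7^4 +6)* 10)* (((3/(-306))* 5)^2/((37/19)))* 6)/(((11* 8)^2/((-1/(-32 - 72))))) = 12870125/58130227584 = 0.00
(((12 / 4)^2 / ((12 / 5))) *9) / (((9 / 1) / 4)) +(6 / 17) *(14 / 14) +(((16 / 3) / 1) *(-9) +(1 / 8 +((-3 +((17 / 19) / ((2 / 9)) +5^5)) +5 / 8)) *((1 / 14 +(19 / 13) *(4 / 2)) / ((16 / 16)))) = 2194011515 / 235144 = 9330.50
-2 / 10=-1 / 5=-0.20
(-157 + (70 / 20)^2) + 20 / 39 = -22501 / 156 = -144.24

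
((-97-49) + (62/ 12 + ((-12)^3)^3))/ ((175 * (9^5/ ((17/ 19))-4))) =-446.79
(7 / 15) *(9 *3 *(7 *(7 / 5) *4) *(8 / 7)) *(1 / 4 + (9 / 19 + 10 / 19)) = 3528 / 5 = 705.60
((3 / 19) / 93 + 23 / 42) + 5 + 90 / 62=173189 / 24738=7.00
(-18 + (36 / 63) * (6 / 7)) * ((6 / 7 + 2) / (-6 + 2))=4290 / 343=12.51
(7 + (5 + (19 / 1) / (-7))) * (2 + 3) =325 / 7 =46.43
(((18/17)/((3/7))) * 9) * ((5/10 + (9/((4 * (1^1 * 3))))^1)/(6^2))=105/136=0.77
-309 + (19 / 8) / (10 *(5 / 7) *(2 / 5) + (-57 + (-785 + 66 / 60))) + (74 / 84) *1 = -308.12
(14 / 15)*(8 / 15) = 112 / 225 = 0.50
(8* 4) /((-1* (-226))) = 16 /113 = 0.14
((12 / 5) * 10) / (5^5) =24 / 3125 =0.01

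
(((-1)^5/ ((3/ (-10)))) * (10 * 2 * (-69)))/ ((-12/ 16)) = 18400/ 3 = 6133.33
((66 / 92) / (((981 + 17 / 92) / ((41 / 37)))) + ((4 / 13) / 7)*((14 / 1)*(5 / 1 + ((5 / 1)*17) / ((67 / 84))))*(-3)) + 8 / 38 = -46044059182 / 223776851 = -205.76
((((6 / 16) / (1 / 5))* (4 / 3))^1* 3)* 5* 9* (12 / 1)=4050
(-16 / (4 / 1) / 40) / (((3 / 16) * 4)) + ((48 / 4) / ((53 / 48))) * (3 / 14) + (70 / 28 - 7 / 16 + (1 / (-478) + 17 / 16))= 5.32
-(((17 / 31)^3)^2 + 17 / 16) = -15473763681 / 14200058896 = -1.09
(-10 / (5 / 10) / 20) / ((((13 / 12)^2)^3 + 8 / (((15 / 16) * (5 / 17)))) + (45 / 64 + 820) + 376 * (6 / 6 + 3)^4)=-74649600 / 7249023561553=-0.00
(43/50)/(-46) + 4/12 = 2171/6900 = 0.31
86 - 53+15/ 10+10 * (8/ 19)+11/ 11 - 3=1395/ 38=36.71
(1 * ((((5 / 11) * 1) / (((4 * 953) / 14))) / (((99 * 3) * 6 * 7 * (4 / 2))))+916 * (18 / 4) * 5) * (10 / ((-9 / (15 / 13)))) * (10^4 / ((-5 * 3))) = 19250467533062500 / 1092821301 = 17615384.62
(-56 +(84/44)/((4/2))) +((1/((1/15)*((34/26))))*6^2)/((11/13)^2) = 2146303/4114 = 521.71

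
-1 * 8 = -8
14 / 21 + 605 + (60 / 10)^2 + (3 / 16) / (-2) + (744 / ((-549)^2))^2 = 207225345874661 / 322995778848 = 641.57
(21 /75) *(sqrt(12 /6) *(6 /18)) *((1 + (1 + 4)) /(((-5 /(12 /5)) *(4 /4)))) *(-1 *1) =168 *sqrt(2) /625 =0.38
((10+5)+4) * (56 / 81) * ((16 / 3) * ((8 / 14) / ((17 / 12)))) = 38912 / 1377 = 28.26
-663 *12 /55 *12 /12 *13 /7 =-268.64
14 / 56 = 1 / 4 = 0.25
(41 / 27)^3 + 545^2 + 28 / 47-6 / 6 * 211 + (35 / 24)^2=17573675908525 / 59206464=296820.22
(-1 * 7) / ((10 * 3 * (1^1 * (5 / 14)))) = -49 / 75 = -0.65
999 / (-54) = -37 / 2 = -18.50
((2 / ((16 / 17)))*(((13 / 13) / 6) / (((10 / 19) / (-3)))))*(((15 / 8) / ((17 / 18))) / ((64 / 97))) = -49761 / 8192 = -6.07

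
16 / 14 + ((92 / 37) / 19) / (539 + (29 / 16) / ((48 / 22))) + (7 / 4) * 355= 2539609554579 / 4080394780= 622.39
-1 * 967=-967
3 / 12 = 1 / 4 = 0.25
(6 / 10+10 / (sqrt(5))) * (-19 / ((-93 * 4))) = 19 / 620+19 * sqrt(5) / 186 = 0.26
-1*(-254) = 254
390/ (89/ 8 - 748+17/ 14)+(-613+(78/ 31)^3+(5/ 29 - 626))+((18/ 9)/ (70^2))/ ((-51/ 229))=-418524386707150139/ 342090945240450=-1223.43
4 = 4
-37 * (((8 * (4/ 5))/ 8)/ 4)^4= -37/ 625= -0.06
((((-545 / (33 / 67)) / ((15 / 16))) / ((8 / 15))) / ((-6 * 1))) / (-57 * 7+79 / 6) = -14606 / 15279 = -0.96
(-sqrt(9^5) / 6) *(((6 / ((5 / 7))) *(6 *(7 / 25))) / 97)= -71442 / 12125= -5.89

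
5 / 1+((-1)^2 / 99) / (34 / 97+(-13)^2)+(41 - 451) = -658640468 / 1626273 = -405.00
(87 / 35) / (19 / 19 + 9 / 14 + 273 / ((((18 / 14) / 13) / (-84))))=-58 / 5410215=-0.00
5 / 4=1.25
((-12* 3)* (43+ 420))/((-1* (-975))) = -5556/325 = -17.10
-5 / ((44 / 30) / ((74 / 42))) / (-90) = 185 / 2772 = 0.07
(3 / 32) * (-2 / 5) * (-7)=21 / 80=0.26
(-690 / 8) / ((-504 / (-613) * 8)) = -70495 / 5376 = -13.11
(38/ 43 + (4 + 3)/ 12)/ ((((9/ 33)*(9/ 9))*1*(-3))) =-8327/ 4644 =-1.79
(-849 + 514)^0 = 1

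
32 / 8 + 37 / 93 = 409 / 93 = 4.40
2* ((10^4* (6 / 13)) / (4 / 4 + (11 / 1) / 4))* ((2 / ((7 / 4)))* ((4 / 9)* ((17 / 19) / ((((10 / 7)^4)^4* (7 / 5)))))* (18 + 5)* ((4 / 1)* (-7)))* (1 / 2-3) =1856296550387713 / 434179687500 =4275.41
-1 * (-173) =173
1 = 1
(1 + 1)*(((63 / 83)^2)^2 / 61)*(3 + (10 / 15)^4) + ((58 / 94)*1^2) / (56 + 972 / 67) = 27992260408307 / 642761641794268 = 0.04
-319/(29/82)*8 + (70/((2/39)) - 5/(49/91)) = -41022/7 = -5860.29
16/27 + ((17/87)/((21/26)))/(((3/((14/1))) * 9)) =5060/7047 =0.72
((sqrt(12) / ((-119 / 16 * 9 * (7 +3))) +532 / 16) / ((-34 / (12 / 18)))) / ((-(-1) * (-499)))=133 / 101796- 16 * sqrt(3) / 136279395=0.00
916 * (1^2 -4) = -2748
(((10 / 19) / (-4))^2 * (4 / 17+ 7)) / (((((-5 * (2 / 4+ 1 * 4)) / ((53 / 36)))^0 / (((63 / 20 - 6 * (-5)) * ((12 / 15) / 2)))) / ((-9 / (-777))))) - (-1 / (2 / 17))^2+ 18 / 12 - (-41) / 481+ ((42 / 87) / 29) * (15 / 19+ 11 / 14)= -577510262727 / 8177796536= -70.62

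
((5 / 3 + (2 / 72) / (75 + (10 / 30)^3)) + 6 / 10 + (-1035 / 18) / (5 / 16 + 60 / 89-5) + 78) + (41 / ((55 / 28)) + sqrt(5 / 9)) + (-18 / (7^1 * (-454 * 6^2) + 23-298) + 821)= sqrt(5) / 3 + 54714185150197801 / 58426167226680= 937.21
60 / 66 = 10 / 11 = 0.91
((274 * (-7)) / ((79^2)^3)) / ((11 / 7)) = -13426 / 2673962010731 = -0.00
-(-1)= 1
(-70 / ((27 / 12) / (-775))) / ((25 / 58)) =503440 / 9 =55937.78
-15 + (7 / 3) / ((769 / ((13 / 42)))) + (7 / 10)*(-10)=-304511 / 13842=-22.00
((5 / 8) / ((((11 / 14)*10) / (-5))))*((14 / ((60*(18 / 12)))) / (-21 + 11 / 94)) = 2303 / 777348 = 0.00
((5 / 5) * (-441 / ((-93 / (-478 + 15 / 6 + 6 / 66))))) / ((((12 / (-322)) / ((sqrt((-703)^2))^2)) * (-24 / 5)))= -6228266129.59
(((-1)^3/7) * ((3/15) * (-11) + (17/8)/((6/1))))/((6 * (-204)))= -443/2056320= -0.00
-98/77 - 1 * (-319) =317.73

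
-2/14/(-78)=1/546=0.00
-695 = -695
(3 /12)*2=1 /2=0.50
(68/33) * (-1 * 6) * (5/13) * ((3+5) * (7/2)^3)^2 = -80001320/143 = -559449.79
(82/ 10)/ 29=41/ 145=0.28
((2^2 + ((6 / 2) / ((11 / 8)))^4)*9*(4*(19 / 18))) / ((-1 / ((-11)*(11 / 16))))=1854115 / 242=7661.63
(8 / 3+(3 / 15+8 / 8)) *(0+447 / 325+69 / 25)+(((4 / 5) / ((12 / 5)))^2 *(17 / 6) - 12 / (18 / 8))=962761 / 87750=10.97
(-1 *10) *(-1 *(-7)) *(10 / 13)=-700 / 13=-53.85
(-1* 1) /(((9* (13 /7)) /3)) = -7 /39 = -0.18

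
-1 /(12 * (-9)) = 1 /108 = 0.01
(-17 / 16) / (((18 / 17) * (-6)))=289 / 1728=0.17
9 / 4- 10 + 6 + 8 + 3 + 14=93 / 4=23.25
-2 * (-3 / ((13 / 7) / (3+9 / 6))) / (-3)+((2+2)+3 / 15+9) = 543 / 65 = 8.35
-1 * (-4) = 4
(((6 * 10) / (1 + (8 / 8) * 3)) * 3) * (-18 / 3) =-270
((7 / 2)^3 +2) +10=439 / 8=54.88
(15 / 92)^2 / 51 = 75 / 143888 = 0.00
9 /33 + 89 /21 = 1042 /231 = 4.51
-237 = -237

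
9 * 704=6336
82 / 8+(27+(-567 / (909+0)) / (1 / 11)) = 30.39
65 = 65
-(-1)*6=6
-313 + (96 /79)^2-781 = -6818438 /6241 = -1092.52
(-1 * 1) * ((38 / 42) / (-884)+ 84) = -84.00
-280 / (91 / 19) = -760 / 13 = -58.46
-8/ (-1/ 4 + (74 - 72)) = -32/ 7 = -4.57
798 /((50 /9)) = 3591 /25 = 143.64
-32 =-32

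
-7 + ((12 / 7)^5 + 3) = 181604 / 16807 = 10.81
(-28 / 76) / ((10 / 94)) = -329 / 95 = -3.46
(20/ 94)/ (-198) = -5/ 4653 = -0.00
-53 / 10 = -5.30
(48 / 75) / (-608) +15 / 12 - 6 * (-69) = 788973 / 1900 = 415.25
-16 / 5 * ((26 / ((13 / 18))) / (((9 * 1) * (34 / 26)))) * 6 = -4992 / 85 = -58.73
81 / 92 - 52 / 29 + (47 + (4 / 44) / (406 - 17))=526152787 / 11416372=46.09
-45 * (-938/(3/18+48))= 253260/289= 876.33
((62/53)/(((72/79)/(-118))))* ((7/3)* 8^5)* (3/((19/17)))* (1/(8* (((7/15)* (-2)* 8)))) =1572062080/3021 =520378.05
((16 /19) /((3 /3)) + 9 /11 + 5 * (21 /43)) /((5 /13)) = 479258 /44935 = 10.67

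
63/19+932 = 17771/19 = 935.32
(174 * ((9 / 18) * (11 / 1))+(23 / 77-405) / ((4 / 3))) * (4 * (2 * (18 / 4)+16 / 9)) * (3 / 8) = 3253865 / 308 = 10564.50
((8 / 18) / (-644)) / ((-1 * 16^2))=1 / 370944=0.00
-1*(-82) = 82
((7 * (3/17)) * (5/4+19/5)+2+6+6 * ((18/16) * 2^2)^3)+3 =47939/85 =563.99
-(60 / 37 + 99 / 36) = -647 / 148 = -4.37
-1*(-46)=46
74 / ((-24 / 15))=-185 / 4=-46.25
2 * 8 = 16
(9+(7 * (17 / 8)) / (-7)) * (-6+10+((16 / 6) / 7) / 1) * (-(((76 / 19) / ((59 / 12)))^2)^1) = -485760 / 24367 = -19.94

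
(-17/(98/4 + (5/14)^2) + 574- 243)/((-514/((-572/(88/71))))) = 1471635815/4962156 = 296.57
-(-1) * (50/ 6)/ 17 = 25/ 51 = 0.49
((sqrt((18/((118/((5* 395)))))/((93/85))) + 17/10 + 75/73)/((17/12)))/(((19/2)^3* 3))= 31856/42560095 + 160* sqrt(36845205)/213266887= 0.01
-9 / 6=-3 / 2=-1.50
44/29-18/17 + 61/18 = 34141/8874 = 3.85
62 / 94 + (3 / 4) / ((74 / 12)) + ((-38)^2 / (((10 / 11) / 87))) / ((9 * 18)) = 400889797 / 469530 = 853.81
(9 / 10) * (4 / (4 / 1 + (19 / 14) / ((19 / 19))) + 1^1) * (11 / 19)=0.91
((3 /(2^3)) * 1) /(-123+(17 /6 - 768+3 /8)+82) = -9 /19339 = -0.00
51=51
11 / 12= 0.92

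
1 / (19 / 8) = 8 / 19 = 0.42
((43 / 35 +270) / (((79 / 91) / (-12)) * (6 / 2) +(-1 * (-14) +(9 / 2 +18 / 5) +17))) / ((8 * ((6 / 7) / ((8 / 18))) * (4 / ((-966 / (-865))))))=139081943 / 1101842190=0.13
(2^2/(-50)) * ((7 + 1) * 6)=-3.84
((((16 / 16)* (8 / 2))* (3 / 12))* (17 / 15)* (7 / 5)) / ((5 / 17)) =2023 / 375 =5.39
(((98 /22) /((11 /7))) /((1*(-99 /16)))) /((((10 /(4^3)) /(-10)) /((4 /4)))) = 351232 /11979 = 29.32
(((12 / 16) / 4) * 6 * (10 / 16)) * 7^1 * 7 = 34.45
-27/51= -9/17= -0.53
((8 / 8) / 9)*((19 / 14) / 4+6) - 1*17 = -8213 / 504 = -16.30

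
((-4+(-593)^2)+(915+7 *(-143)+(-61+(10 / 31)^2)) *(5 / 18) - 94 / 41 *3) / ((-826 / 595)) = -21195527438815 / 83687724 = -253269.25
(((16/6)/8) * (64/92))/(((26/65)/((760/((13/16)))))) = 486400/897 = 542.25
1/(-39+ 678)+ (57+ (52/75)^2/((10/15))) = 57.72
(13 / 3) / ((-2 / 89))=-1157 / 6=-192.83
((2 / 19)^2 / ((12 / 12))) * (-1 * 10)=-40 / 361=-0.11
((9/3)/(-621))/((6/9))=-1/138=-0.01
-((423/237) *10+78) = -7572/79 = -95.85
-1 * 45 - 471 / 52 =-54.06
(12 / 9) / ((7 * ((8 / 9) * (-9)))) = -0.02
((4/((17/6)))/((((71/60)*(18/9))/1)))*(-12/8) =-1080/1207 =-0.89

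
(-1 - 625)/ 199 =-626/ 199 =-3.15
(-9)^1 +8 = -1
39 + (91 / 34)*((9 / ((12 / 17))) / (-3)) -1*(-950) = 7821 / 8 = 977.62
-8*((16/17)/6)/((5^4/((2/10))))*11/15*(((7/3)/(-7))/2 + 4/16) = -176/7171875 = -0.00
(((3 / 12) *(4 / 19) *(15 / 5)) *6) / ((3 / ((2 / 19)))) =12 / 361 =0.03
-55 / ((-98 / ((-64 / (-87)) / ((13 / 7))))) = 1760 / 7917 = 0.22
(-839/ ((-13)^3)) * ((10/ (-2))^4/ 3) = 524375/ 6591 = 79.56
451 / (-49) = -451 / 49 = -9.20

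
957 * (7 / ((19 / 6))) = 40194 / 19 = 2115.47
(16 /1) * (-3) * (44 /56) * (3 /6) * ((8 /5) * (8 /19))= -8448 /665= -12.70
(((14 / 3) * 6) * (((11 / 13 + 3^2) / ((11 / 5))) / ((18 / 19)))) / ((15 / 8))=272384 / 3861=70.55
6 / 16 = 3 / 8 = 0.38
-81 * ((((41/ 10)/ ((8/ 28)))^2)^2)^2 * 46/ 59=-85756693713954549962823/ 755200000000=-113554944006.83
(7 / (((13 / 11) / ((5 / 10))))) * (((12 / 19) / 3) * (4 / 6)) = 308 / 741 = 0.42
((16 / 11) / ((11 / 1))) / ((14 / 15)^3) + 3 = 131259 / 41503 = 3.16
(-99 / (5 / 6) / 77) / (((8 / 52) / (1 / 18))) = -39 / 70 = -0.56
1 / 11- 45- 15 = -659 / 11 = -59.91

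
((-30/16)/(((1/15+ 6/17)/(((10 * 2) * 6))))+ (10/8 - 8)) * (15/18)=-387315/856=-452.47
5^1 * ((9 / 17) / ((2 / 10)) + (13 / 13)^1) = 310 / 17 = 18.24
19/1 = 19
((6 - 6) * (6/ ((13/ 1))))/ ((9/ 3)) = 0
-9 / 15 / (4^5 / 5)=-3 / 1024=-0.00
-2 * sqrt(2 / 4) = -sqrt(2) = -1.41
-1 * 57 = -57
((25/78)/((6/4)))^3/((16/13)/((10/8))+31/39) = 78125/14250249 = 0.01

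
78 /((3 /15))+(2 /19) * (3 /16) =59283 /152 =390.02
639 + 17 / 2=1295 / 2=647.50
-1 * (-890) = 890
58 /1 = 58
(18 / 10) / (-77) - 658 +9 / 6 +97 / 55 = -100833 / 154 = -654.76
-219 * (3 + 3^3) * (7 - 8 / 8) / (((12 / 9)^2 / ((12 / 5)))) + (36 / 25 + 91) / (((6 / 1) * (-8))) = -63862711 / 1200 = -53218.93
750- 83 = 667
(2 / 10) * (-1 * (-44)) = 44 / 5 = 8.80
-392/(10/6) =-1176/5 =-235.20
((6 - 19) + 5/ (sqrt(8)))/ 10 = -13/ 10 + sqrt(2)/ 8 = -1.12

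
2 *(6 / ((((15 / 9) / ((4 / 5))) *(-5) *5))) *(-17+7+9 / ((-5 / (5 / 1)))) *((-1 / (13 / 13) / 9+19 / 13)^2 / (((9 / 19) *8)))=18024008 / 8555625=2.11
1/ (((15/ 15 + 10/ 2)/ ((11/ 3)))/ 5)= 55/ 18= 3.06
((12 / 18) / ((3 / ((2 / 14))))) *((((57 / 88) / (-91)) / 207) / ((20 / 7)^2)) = -19 / 142084800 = -0.00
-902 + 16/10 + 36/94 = -211504/235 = -900.02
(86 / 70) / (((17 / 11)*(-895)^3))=-473 / 426565838125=-0.00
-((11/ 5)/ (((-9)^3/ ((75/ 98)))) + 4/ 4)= -23759/ 23814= -1.00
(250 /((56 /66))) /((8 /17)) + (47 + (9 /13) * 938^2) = 887862809 /1456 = 609795.89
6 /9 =2 /3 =0.67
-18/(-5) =18/5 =3.60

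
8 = 8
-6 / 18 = -0.33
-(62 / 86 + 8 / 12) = -179 / 129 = -1.39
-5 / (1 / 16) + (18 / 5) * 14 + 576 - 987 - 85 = -2628 / 5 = -525.60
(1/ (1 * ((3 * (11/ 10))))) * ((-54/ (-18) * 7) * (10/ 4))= 175/ 11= 15.91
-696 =-696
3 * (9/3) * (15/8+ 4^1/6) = 183/8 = 22.88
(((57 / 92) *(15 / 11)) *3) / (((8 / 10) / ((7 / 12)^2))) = 69825 / 64768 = 1.08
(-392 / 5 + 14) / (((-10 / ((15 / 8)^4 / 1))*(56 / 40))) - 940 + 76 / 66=-119217397 / 135168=-881.99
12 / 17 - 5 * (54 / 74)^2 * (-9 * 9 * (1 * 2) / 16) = 5150589 / 186184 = 27.66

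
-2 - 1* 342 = -344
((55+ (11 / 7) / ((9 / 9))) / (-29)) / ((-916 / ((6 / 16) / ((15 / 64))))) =0.00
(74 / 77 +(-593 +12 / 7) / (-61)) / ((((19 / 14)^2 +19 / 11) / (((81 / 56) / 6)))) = 16681 / 23180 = 0.72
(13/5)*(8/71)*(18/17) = 0.31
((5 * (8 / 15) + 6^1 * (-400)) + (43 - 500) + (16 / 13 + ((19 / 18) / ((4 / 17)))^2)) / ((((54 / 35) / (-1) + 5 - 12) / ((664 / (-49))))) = -79231804565 / 17631432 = -4493.78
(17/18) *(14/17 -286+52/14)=-16747/63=-265.83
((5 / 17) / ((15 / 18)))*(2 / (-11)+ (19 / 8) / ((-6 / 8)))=-13 / 11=-1.18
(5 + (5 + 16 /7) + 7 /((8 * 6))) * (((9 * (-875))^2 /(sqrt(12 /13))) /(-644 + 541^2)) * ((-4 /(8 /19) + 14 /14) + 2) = -17860.06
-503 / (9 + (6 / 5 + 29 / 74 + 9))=-186110 / 7249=-25.67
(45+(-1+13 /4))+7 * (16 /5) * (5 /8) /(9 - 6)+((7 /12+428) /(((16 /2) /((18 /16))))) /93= 52.56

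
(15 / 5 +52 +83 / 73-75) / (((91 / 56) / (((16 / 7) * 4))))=-106.13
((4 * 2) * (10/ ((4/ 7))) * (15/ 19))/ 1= 2100/ 19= 110.53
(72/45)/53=8/265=0.03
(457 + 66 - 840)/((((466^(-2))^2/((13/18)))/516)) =-16712627462648416/3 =-5570875820882805.33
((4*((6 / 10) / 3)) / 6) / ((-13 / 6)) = -4 / 65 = -0.06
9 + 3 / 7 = 66 / 7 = 9.43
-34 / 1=-34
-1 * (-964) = 964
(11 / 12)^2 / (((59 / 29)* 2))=3509 / 16992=0.21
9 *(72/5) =648/5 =129.60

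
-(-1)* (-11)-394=-405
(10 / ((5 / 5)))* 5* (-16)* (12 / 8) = -1200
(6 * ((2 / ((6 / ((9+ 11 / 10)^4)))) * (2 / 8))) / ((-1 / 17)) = -1769026817 / 20000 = -88451.34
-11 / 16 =-0.69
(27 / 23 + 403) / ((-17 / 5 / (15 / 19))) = -697200 / 7429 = -93.85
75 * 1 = 75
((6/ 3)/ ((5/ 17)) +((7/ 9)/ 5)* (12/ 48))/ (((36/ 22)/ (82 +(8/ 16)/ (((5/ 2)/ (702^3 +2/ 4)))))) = 9368985902617/ 32400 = 289166231.56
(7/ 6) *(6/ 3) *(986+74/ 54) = 2303.86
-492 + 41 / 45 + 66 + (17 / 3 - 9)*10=-20629 / 45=-458.42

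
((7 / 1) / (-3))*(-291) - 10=669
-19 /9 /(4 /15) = -95 /12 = -7.92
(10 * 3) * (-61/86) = -915/43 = -21.28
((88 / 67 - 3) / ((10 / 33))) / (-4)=3729 / 2680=1.39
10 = 10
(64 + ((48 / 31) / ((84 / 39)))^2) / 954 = 1519016 / 22461453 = 0.07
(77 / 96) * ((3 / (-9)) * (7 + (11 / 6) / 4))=-1.99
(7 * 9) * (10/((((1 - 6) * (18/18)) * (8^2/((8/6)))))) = -21/8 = -2.62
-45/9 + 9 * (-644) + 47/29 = -5799.38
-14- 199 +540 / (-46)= -5169 / 23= -224.74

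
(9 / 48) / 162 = 1 / 864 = 0.00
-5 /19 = -0.26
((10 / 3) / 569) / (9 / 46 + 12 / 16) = 920 / 148509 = 0.01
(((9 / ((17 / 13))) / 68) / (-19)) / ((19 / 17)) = -117 / 24548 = -0.00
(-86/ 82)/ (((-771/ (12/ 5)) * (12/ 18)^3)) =0.01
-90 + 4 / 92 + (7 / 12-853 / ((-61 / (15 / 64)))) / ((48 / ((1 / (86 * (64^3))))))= -89.96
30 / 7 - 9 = -33 / 7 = -4.71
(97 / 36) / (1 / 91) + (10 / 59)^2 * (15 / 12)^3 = 122935273 / 501264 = 245.25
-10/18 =-5/9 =-0.56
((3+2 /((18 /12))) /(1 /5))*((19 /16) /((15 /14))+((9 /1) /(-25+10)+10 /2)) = 8593 /72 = 119.35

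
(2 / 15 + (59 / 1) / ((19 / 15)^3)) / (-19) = -3000593 / 1954815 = -1.53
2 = 2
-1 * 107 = -107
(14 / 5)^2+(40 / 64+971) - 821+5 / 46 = 729439 / 4600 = 158.57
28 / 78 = 0.36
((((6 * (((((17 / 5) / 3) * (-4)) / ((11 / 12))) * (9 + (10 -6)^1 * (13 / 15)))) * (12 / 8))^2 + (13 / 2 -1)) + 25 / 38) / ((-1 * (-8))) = 3656288421 / 95000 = 38487.25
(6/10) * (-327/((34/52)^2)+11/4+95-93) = -2636151/5780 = -456.08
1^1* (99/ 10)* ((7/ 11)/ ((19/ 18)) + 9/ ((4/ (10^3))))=2116692/ 95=22280.97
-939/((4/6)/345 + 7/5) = -971865/1451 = -669.79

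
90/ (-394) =-45/ 197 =-0.23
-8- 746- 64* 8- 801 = -2067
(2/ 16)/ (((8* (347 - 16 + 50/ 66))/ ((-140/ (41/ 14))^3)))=-138657750/ 26948111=-5.15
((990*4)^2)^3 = 3856302691946496000000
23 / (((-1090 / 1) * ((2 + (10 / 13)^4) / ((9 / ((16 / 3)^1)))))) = -656903 / 43355840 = -0.02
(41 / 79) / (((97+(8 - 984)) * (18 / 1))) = -41 / 1249938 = -0.00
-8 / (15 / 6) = -3.20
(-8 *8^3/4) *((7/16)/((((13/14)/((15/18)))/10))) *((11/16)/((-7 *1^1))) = 15400/39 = 394.87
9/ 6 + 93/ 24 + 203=1667/ 8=208.38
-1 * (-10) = 10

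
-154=-154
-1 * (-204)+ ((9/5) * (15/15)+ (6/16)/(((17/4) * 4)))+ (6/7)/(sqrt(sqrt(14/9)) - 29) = -15138 * 14^(1/4) * sqrt(3)/44558605 - 522 * sqrt(14)/44558605 - 6 * 14^(3/4) * sqrt(3)/44558605+ 1247096446623/6059970280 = 205.79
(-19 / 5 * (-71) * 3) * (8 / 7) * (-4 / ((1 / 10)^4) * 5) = -1295040000 / 7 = -185005714.29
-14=-14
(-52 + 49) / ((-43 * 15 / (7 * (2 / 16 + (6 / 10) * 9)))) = 1547 / 8600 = 0.18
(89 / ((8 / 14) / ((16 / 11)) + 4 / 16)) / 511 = 178 / 657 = 0.27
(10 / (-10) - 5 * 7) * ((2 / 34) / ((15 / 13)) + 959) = -2934696 / 85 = -34525.84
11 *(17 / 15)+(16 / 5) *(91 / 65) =1271 / 75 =16.95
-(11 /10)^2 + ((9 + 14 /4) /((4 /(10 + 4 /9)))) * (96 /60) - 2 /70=321197 /6300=50.98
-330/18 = -55/3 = -18.33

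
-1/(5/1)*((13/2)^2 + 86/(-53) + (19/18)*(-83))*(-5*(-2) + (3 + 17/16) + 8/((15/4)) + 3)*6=82598903/76320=1082.27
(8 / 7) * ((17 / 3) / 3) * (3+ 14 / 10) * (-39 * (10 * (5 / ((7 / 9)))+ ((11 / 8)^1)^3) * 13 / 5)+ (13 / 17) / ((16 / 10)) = -128787242467 / 1999200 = -64419.39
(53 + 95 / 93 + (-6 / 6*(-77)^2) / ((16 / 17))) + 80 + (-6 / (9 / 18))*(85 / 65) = -119569777 / 19344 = -6181.23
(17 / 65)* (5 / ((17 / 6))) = 0.46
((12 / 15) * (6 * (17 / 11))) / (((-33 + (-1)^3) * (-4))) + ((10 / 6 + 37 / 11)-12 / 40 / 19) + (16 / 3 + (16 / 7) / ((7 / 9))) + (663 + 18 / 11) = 69431679 / 102410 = 677.98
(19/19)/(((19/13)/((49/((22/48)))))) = 15288/209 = 73.15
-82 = -82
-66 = -66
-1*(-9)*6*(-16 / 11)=-864 / 11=-78.55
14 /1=14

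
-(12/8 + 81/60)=-57/20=-2.85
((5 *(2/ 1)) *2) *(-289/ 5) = -1156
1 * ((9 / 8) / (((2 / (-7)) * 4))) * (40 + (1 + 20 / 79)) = -205317 / 5056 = -40.61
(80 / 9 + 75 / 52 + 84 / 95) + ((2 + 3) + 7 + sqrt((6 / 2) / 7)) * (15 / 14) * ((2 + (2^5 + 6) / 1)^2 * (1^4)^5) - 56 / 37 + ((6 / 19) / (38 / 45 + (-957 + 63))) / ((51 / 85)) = 12000 * sqrt(21) / 49 + 1190660829592037 / 57852063360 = 21703.39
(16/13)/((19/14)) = 224/247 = 0.91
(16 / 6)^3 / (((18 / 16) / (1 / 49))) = 4096 / 11907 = 0.34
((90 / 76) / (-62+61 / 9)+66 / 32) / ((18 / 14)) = 102793 / 64752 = 1.59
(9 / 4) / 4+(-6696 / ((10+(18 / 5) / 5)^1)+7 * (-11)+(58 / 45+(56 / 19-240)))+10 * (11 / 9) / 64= -1716968267 / 1833120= -936.64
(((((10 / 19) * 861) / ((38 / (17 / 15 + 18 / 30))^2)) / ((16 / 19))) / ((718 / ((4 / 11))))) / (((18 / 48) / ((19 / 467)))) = 97006 / 1576776465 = 0.00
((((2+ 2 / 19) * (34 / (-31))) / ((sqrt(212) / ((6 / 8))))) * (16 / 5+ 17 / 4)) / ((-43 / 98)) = 2.02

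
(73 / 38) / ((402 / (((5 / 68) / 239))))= 365 / 248265552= 0.00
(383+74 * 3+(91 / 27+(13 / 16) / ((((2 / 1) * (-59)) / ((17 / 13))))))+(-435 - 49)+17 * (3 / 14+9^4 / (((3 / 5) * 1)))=66378960643 / 356832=186023.00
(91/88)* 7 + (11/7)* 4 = 8331/616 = 13.52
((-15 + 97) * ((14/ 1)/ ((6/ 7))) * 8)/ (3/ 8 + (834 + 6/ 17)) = 4371584/ 340569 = 12.84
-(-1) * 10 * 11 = 110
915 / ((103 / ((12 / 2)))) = 5490 / 103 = 53.30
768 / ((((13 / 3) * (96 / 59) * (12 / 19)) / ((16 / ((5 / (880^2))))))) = 5555855360 / 13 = 427373489.23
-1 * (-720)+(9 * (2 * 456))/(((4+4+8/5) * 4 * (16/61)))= 98235/64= 1534.92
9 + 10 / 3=37 / 3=12.33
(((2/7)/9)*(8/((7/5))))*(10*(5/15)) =800/1323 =0.60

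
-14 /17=-0.82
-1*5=-5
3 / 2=1.50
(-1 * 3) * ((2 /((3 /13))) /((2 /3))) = -39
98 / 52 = 49 / 26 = 1.88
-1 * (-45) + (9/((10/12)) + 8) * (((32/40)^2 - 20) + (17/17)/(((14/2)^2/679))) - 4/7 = -51647/875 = -59.03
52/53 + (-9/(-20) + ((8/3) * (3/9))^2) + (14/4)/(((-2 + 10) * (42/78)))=3.03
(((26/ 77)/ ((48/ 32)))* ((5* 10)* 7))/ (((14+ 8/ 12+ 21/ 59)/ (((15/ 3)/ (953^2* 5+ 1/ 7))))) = 1342250/ 232436801421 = 0.00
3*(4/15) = 4/5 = 0.80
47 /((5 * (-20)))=-47 /100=-0.47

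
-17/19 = -0.89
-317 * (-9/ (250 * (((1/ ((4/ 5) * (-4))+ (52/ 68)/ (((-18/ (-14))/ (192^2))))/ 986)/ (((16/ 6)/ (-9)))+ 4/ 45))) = -27545463936/ 180932560525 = -0.15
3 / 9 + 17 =52 / 3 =17.33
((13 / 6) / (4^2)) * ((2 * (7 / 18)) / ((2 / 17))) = 1547 / 1728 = 0.90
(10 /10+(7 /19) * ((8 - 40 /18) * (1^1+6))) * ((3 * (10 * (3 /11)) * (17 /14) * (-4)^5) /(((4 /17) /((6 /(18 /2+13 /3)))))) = -452615616 /1463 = -309374.99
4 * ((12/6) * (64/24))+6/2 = 73/3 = 24.33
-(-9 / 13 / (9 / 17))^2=-289 / 169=-1.71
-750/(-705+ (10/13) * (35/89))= 173550/163067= 1.06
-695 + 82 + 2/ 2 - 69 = -681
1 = 1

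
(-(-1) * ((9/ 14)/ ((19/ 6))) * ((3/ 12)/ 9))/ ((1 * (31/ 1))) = 3/ 16492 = 0.00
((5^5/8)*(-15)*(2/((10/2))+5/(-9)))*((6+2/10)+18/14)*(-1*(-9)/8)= 245625/32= 7675.78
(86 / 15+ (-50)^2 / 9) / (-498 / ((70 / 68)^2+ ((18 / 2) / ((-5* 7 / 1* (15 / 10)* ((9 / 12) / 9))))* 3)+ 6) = 1319311159 / 481275135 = 2.74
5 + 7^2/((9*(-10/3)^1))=101/30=3.37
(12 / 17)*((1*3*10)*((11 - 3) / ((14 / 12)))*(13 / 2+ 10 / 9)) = 131520 / 119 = 1105.21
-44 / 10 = -22 / 5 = -4.40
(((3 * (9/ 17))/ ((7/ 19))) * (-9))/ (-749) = 4617/ 89131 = 0.05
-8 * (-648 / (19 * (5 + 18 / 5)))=25920 / 817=31.73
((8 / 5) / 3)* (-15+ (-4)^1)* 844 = -128288 / 15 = -8552.53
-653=-653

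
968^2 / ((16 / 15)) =878460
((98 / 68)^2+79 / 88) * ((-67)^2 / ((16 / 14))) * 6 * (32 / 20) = 7131732657 / 63580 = 112169.43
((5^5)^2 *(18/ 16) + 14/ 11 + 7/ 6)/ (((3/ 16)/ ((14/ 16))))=51269542.63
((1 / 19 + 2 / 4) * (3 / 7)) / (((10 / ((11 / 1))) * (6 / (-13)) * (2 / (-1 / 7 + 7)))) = -1287 / 665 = -1.94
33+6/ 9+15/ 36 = 409/ 12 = 34.08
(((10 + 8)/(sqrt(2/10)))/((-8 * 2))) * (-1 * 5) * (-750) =-16875 * sqrt(5)/4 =-9433.41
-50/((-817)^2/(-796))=39800/667489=0.06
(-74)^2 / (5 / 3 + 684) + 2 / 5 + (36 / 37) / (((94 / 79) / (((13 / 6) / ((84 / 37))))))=9.17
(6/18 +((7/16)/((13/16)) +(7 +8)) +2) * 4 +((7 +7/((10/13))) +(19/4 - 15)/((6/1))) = 44657/520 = 85.88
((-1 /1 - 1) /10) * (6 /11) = -6 /55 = -0.11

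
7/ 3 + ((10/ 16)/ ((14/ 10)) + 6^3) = 36755/ 168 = 218.78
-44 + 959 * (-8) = -7716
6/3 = 2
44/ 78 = 22/ 39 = 0.56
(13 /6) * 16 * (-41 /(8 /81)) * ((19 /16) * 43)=-11757447 /16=-734840.44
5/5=1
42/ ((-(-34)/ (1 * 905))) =1117.94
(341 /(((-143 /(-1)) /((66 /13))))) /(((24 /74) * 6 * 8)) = 12617 /16224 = 0.78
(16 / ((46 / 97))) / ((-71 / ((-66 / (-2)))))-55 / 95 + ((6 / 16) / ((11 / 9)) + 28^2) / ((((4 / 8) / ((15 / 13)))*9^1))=9841514825 / 53242332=184.84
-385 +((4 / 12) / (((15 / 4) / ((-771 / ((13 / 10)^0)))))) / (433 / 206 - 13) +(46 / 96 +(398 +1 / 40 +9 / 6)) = 11472533 / 538800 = 21.29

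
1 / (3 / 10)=10 / 3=3.33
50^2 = 2500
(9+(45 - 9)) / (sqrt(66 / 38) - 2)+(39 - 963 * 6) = -248487 / 43 - 45 * sqrt(627) / 43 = -5804.97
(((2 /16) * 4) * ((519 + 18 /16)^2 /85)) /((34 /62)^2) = 16638678081 /3144320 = 5291.66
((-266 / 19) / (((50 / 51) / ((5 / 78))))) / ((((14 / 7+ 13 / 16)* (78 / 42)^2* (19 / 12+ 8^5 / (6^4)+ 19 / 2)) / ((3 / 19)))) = -5037984 / 12296444225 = -0.00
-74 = -74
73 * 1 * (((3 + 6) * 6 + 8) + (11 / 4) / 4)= 73219 / 16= 4576.19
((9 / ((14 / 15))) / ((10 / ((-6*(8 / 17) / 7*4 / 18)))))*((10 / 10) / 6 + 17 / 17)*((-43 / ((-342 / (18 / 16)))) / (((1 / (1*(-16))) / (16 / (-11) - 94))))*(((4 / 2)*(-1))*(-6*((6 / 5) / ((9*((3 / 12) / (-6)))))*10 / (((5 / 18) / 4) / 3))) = 1283973120 / 3553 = 361377.18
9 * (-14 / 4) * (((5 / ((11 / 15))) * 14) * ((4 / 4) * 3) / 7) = -1288.64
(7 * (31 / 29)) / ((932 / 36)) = 1953 / 6757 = 0.29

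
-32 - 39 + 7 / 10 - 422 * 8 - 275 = -37213 / 10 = -3721.30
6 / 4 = 3 / 2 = 1.50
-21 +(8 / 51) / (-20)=-5357 / 255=-21.01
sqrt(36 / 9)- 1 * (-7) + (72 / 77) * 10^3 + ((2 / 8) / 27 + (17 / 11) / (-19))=149154647 / 158004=943.99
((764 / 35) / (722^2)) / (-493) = -191 / 2248688855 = -0.00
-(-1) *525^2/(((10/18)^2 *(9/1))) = 99225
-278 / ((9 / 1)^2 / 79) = -21962 / 81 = -271.14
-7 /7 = -1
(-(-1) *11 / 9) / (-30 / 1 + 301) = 11 / 2439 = 0.00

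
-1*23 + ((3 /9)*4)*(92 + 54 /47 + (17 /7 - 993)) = -1203709 /987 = -1219.56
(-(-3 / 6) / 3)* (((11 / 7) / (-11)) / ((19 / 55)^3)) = -166375 / 288078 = -0.58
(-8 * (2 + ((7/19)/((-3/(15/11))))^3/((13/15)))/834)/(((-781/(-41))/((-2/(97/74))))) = 5745653980688/3749220938204313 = 0.00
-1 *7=-7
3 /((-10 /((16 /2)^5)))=-49152 /5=-9830.40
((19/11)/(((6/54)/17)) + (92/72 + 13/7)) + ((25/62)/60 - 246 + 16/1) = 6430183/171864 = 37.41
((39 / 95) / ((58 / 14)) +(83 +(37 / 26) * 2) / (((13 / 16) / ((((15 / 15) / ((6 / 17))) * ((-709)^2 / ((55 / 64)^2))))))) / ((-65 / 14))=-803551842655983078 / 18309523375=-43887097.78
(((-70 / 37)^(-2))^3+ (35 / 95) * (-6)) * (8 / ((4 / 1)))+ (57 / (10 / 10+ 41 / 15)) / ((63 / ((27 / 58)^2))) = -254077218008279 / 58747292843750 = -4.32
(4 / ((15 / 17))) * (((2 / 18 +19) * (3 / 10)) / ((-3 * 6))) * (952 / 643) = -2783648 / 1302075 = -2.14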